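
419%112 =83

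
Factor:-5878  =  -2^1  *  2939^1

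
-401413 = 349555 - 750968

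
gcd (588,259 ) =7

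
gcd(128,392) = 8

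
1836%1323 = 513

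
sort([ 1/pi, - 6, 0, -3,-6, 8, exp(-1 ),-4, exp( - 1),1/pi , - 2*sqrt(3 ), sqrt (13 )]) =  [-6 , - 6, - 4, - 2*sqrt(3),- 3,0, 1/pi, 1/pi, exp( -1 ), exp ( - 1 ),sqrt (13 ),8]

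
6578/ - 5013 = -2+3448/5013 = -1.31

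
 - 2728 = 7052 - 9780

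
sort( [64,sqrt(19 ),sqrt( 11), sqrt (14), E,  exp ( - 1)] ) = [ exp( - 1), E,sqrt(11 ) , sqrt ( 14 ),sqrt(19), 64 ]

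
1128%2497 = 1128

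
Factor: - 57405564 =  - 2^2*3^3*461^1*1153^1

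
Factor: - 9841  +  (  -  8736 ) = -18577 = - 13^1 * 1429^1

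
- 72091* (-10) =720910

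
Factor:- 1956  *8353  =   - 16338468  =  - 2^2* 3^1*163^1*8353^1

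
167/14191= 167/14191  =  0.01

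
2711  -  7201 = -4490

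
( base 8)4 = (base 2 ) 100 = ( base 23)4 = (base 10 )4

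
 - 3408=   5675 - 9083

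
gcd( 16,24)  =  8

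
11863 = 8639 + 3224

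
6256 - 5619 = 637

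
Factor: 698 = 2^1*349^1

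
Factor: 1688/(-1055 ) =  - 2^3*5^( - 1)=- 8/5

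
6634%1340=1274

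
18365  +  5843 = 24208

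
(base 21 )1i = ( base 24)1f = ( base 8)47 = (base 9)43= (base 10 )39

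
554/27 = 554/27 = 20.52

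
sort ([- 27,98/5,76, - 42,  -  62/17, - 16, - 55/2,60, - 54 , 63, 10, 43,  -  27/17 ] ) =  [  -  54,-42,- 55/2, - 27, - 16, - 62/17,-27/17,10, 98/5,43, 60,63,76 ]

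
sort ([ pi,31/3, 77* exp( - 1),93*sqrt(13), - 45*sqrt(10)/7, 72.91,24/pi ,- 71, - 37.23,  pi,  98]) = [ - 71, - 37.23, - 45*sqrt(10) /7, pi, pi, 24/pi,  31/3,  77*exp( -1 ),72.91,98, 93*sqrt(13) ]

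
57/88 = 57/88 = 0.65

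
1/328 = 1/328 = 0.00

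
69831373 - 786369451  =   - 716538078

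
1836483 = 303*6061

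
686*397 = 272342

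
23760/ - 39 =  - 610+10/13 = -609.23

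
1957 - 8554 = - 6597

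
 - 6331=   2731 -9062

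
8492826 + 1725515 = 10218341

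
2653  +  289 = 2942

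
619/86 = 619/86=7.20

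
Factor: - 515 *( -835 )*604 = 2^2* 5^2*103^1 *151^1*167^1 = 259735100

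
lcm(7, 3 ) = 21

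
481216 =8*60152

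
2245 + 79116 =81361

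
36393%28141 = 8252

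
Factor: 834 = 2^1*3^1*139^1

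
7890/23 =7890/23 = 343.04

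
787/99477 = 787/99477 = 0.01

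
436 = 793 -357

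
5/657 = 5/657  =  0.01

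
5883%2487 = 909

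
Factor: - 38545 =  - 5^1*13^1*593^1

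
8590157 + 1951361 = 10541518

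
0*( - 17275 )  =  0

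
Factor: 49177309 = 5743^1*8563^1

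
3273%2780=493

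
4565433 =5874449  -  1309016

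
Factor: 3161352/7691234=1580676/3845617 = 2^2*3^1*157^1 * 173^(-1 )* 839^1*22229^( - 1 )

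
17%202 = 17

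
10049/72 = 10049/72 = 139.57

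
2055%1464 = 591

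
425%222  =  203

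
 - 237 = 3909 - 4146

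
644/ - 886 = - 1 + 121/443 =-0.73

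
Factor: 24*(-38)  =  -2^4*3^1*19^1 =- 912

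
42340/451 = 42340/451=   93.88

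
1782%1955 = 1782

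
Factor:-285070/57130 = -983/197= - 197^(-1) *983^1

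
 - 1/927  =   - 1 + 926/927= - 0.00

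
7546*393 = 2965578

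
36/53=36/53=0.68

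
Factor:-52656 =-2^4*3^1  *1097^1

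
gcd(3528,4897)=1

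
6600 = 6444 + 156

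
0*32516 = 0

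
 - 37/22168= -37/22168 = - 0.00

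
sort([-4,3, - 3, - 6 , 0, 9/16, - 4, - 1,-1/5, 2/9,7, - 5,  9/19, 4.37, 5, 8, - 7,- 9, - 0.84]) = [-9, - 7, - 6, - 5, - 4,-4 , - 3, - 1, - 0.84, - 1/5,0,2/9, 9/19, 9/16,  3,4.37, 5,7, 8]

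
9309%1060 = 829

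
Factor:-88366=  - 2^1 * 17^1* 23^1*113^1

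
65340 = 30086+35254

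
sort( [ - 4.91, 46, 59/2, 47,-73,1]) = [ -73,-4.91 , 1,59/2,46, 47] 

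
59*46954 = 2770286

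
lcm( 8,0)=0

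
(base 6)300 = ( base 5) 413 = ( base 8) 154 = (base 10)108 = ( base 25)48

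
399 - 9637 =  -  9238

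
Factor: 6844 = 2^2*29^1 * 59^1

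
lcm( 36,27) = 108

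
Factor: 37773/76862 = 2^( - 1) * 3^3 * 1399^1  *  38431^( - 1)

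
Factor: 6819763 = 71^1*96053^1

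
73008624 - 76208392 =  - 3199768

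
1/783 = 1/783 =0.00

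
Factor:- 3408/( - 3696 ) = 71/77 = 7^( - 1 ) * 11^(-1)*71^1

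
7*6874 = 48118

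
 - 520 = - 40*13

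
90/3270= 3/109  =  0.03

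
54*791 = 42714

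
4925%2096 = 733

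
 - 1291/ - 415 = 3+46/415 = 3.11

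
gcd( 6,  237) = 3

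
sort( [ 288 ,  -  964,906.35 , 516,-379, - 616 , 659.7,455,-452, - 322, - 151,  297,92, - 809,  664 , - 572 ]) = [ - 964, - 809, - 616 , - 572, - 452,- 379, - 322, - 151, 92,288,297,455,516,659.7,664, 906.35] 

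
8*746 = 5968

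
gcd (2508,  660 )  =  132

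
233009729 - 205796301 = 27213428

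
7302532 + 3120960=10423492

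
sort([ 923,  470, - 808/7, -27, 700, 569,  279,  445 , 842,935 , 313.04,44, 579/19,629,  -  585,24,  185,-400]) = [ - 585,  -  400, - 808/7, - 27,24,  579/19, 44,185, 279 , 313.04,445, 470 , 569, 629, 700,842,  923,  935] 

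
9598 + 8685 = 18283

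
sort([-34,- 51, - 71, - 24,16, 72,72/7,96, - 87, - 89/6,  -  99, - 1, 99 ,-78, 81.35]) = [  -  99, - 87, - 78, - 71,  -  51, - 34,- 24, - 89/6, - 1,72/7,16,72,81.35, 96,99] 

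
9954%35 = 14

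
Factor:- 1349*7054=-9515846  =  - 2^1* 19^1*71^1*3527^1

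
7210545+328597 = 7539142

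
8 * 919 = 7352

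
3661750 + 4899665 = 8561415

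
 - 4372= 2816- 7188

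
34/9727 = 34/9727 = 0.00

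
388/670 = 194/335 = 0.58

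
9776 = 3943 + 5833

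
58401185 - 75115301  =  -16714116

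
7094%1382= 184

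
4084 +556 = 4640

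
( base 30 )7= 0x7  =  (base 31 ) 7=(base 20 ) 7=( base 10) 7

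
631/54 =631/54 = 11.69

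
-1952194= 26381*( - 74)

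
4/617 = 4/617=0.01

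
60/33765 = 4/2251=0.00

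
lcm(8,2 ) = 8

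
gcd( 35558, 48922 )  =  2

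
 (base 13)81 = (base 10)105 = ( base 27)3o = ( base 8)151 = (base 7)210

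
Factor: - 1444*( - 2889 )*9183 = 2^2*3^4*19^2*107^1 * 3061^1 = 38308868028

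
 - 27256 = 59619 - 86875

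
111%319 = 111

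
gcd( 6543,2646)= 9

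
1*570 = 570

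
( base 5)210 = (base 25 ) 25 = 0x37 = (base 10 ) 55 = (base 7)106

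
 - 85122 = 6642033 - 6727155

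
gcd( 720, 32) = 16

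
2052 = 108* 19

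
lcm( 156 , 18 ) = 468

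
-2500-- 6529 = 4029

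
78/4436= 39/2218= 0.02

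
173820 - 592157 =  - 418337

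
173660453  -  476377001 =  - 302716548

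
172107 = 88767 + 83340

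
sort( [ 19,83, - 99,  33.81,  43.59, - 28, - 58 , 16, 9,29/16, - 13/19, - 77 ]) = [ - 99,  -  77, - 58, - 28,- 13/19, 29/16,9 , 16,19, 33.81, 43.59 , 83 ]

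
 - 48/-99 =16/33=0.48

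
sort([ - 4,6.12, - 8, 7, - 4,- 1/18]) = [-8, - 4, - 4, - 1/18, 6.12,7] 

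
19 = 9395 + -9376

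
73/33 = 73/33 = 2.21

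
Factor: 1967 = 7^1*281^1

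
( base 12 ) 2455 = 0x1001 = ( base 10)4097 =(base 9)5552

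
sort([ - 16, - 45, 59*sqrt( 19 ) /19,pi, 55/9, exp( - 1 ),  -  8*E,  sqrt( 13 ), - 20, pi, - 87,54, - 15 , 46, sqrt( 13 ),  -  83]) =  [ - 87, - 83, - 45, - 8*E, - 20,-16, - 15,exp( - 1 ),  pi, pi,sqrt(13 ), sqrt ( 13 ), 55/9 , 59*sqrt( 19) /19, 46, 54]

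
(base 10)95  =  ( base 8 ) 137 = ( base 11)87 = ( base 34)2r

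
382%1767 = 382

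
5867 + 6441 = 12308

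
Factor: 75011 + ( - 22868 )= 52143 = 3^1*7^1*13^1*191^1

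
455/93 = 4 + 83/93 = 4.89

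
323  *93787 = 30293201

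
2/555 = 2/555  =  0.00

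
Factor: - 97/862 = -2^( - 1 )*97^1*431^(-1)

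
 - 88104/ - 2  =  44052/1 = 44052.00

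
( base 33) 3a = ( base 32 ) 3D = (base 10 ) 109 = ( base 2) 1101101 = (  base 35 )34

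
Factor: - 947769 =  - 3^1*431^1*733^1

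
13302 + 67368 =80670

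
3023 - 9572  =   - 6549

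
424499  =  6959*61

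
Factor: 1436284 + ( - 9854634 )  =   - 2^1 *5^2*101^1*1667^1 = -  8418350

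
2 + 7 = 9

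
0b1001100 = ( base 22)3A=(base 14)56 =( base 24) 34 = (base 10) 76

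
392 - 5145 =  - 4753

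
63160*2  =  126320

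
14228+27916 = 42144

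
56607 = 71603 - 14996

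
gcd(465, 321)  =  3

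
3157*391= 1234387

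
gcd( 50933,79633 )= 1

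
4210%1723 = 764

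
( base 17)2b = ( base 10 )45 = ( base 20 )25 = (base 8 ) 55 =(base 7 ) 63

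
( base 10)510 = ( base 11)424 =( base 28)I6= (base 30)H0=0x1fe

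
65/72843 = 65/72843 = 0.00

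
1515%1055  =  460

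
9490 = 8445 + 1045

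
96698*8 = 773584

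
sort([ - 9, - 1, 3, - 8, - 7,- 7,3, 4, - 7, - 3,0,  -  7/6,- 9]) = [ - 9, - 9, - 8,  -  7, - 7, - 7, - 3, - 7/6,-1,0, 3 , 3, 4]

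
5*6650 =33250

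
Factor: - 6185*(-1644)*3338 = 2^3*3^1 * 5^1*137^1*1237^1*1669^1  =  33941251320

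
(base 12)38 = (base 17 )2a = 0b101100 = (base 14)32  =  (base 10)44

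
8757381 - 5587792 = 3169589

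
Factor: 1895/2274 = 2^ ( - 1 )*3^( - 1)*5^1 = 5/6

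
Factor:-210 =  - 2^1 * 3^1*5^1*7^1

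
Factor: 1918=2^1 * 7^1 *137^1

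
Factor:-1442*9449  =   - 13625458  =  - 2^1*7^1  *  11^1  *  103^1*859^1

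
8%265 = 8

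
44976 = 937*48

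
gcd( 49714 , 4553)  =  1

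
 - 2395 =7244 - 9639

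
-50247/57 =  - 882 + 9/19 =- 881.53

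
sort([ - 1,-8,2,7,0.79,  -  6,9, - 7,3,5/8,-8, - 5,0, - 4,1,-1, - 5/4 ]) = [ - 8, - 8,-7 , - 6, - 5, - 4, - 5/4,- 1,-1,0,5/8,0.79,1,2, 3,7,9 ]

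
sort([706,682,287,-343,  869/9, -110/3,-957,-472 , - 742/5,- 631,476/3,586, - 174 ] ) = [ - 957,-631,  -  472, - 343, - 174, - 742/5 , - 110/3,869/9,476/3,287,586, 682,706]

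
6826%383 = 315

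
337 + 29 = 366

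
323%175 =148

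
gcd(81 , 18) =9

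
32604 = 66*494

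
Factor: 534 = 2^1* 3^1*89^1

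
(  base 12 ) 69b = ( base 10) 983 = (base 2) 1111010111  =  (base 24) 1GN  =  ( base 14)503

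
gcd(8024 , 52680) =8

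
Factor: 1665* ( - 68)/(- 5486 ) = 56610/2743= 2^1*3^2*5^1*13^( - 1 )*17^1*37^1*211^( - 1) 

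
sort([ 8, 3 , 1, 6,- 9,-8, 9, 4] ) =[ - 9,-8, 1,3 , 4, 6, 8, 9 ]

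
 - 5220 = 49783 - 55003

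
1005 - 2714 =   -  1709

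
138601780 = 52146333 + 86455447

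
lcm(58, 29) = 58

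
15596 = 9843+5753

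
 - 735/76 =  - 10 + 25/76 = - 9.67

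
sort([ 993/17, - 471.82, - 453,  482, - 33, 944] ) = [ - 471.82  , - 453, - 33, 993/17 , 482, 944]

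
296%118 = 60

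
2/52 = 1/26=   0.04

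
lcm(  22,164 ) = 1804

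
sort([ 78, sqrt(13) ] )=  [ sqrt(13), 78]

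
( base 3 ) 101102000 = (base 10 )7587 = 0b1110110100011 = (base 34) 6J5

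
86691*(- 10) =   -  866910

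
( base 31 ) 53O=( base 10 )4922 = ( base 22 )a3g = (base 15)16D2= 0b1001100111010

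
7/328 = 7/328 = 0.02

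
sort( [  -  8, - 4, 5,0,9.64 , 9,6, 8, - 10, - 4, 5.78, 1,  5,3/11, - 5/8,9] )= [ - 10, - 8, - 4, - 4 , - 5/8,0,  3/11,  1, 5,5,5.78,6,8,9, 9,9.64]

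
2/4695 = 2/4695 = 0.00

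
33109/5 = 33109/5 = 6621.80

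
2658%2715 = 2658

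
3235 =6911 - 3676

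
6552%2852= 848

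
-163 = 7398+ -7561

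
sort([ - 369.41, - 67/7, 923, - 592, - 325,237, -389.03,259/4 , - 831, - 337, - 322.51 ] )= [ - 831, - 592 , - 389.03, - 369.41,  -  337, - 325, - 322.51, - 67/7,259/4, 237,923]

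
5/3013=5/3013= 0.00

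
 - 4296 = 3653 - 7949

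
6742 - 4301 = 2441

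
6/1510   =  3/755  =  0.00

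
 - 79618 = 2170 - 81788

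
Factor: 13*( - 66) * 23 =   -  2^1 * 3^1 * 11^1*13^1*23^1  =  -  19734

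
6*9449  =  56694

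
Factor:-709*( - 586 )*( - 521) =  - 2^1*293^1*521^1 * 709^1=-  216461954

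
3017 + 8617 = 11634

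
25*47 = 1175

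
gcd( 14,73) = 1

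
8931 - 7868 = 1063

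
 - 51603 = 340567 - 392170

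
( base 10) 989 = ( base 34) T3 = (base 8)1735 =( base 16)3DD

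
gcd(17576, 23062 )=26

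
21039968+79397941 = 100437909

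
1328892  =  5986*222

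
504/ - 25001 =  - 1+24497/25001  =  - 0.02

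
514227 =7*73461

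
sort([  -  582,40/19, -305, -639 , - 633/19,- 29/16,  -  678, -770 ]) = [ - 770, - 678, - 639,  -  582,  -  305, - 633/19,  -  29/16, 40/19] 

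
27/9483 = 9/3161 =0.00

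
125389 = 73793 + 51596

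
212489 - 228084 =- 15595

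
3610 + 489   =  4099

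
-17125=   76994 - 94119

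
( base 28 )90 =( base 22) BA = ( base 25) a2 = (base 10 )252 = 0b11111100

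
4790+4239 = 9029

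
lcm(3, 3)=3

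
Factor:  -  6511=-17^1 * 383^1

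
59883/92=650 +83/92 = 650.90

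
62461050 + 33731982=96193032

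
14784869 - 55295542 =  - 40510673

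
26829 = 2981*9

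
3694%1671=352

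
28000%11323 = 5354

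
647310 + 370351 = 1017661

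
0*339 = 0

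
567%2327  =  567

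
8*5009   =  40072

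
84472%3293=2147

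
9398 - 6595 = 2803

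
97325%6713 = 3343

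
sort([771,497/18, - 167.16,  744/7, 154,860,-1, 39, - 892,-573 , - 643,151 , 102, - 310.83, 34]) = [ - 892, - 643, - 573,-310.83, - 167.16, - 1, 497/18, 34, 39, 102,  744/7,151,154, 771, 860]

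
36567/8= 36567/8= 4570.88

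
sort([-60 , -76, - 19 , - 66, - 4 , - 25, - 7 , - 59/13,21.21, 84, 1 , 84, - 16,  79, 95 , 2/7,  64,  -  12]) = [ - 76, - 66, - 60, - 25 , - 19 , - 16, - 12, - 7, - 59/13  , - 4,2/7, 1, 21.21,64 , 79, 84,84, 95] 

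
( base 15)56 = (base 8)121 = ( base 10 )81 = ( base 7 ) 144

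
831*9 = 7479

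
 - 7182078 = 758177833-765359911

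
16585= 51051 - 34466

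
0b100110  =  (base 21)1h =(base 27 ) 1b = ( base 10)38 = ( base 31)17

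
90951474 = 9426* 9649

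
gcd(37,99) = 1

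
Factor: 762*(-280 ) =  - 2^4*3^1 *5^1*7^1*127^1 = - 213360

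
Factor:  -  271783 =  - 173^1*1571^1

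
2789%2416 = 373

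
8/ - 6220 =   -  2/1555=- 0.00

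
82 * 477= 39114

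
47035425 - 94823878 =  - 47788453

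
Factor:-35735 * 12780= - 2^2*3^2 *5^2*7^1*71^1 * 1021^1 = - 456693300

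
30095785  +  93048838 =123144623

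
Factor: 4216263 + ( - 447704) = 3768559^1 = 3768559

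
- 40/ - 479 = 40/479= 0.08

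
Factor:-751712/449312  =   - 23491/14041 = - 13^2*19^(  -  1 )*139^1*739^( -1)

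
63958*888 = 56794704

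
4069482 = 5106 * 797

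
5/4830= 1/966 = 0.00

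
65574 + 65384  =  130958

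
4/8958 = 2/4479 = 0.00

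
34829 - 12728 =22101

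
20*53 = 1060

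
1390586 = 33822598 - 32432012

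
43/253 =43/253 = 0.17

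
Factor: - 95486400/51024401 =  - 2^6* 3^2 * 5^2*19^1*349^1 * 51024401^(-1 ) 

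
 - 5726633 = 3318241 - 9044874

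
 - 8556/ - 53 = 161 + 23/53 = 161.43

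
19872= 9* 2208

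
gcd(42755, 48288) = 503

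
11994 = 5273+6721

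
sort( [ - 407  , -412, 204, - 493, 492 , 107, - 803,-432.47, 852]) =[  -  803, - 493, - 432.47, - 412, - 407,107,204, 492,852] 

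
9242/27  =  9242/27 = 342.30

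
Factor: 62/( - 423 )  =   - 2^1*3^( -2)*31^1*47^( - 1)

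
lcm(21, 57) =399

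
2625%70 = 35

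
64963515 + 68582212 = 133545727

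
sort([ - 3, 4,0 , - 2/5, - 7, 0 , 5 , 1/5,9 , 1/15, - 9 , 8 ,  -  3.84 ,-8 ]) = [ - 9 , - 8, - 7, - 3.84, - 3, - 2/5 , 0,  0,  1/15,1/5,4 , 5,  8, 9]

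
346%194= 152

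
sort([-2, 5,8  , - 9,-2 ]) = [ - 9,-2, - 2,5, 8]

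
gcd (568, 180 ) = 4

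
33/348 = 11/116 =0.09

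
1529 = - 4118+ 5647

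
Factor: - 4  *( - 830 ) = 2^3*5^1*83^1 = 3320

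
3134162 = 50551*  62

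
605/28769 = 605/28769 = 0.02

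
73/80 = 73/80 = 0.91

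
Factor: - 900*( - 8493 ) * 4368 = 33387681600   =  2^6 * 3^4 *5^2*7^1 * 13^1*19^1 * 149^1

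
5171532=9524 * 543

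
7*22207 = 155449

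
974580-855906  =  118674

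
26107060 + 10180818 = 36287878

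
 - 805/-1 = 805/1 = 805.00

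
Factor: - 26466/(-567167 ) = 2^1*3^1*11^1*59^(-1)*401^1 * 9613^(-1 )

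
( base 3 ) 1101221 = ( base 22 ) 22c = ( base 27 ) 1AP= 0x400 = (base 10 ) 1024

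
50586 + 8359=58945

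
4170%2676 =1494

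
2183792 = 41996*52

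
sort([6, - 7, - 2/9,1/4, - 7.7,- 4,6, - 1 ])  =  [ - 7.7, - 7, -4, - 1,-2/9,1/4,6, 6 ] 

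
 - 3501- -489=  - 3012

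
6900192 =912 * 7566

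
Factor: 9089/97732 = 2^(-2 )*53^( - 1)*61^1*149^1*461^ ( - 1)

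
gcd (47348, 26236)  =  28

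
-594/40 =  - 15+ 3/20 =-  14.85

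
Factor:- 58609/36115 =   -  5^( - 1 ) * 29^1*31^ ( - 1)*43^1*47^1 *233^( - 1 ) 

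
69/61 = 69/61 = 1.13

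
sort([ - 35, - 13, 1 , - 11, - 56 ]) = [ - 56,-35,-13, - 11,1] 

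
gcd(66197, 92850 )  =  1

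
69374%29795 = 9784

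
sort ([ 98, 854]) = [98,854]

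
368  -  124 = 244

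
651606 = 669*974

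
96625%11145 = 7465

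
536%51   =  26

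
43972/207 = 212 + 88/207=212.43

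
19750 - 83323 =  - 63573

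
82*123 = 10086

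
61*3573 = 217953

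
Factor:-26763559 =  - 17^1*23^1*68449^1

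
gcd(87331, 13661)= 1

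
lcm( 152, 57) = 456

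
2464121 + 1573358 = 4037479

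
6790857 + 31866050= 38656907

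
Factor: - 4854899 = -7^1 *19^1*173^1*211^1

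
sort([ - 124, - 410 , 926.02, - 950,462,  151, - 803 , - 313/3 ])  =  [ - 950,-803,-410, - 124, - 313/3,151,462, 926.02]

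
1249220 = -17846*(-70) 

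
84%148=84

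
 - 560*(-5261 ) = 2946160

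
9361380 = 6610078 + 2751302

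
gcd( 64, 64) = 64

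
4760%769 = 146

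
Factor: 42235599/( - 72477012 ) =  - 2^( - 2 ) * 7^2 * 17^1 * 41^( - 1) * 16901^1*147311^( - 1 ) = -14078533/24159004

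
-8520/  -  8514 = 1+ 1/1419 = 1.00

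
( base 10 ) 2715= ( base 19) 79H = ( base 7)10626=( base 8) 5233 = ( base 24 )4H3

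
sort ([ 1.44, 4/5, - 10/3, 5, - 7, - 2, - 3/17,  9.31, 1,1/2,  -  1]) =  [- 7, - 10/3, - 2, - 1 , - 3/17,1/2, 4/5,  1,  1.44, 5, 9.31] 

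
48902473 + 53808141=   102710614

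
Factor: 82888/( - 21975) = -2^3 * 3^(-1)*5^ ( - 2)*13^1*293^( - 1) * 797^1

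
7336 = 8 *917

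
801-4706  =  -3905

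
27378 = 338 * 81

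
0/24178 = 0 = 0.00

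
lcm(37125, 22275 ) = 111375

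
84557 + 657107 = 741664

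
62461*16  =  999376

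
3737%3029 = 708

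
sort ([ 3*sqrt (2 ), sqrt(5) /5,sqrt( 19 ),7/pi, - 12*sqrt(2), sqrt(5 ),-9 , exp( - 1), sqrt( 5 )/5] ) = [-12* sqrt( 2),-9, exp( -1),sqrt( 5 ) /5, sqrt ( 5) /5, 7/pi,sqrt( 5 ), 3*sqrt( 2),sqrt( 19)]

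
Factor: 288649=288649^1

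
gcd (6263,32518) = 1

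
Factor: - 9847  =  - 43^1*229^1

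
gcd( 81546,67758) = 6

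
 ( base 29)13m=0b1110110110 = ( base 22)1L4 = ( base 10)950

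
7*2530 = 17710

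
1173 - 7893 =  - 6720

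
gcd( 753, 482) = 1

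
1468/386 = 3 + 155/193 = 3.80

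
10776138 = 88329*122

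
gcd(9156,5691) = 21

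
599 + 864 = 1463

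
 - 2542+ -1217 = -3759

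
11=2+9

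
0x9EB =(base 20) 66j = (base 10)2539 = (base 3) 10111001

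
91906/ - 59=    - 91906/59 = - 1557.73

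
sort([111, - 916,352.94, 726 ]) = [ - 916, 111,352.94,726]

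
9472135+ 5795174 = 15267309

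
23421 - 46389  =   - 22968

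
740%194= 158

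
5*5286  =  26430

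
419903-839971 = -420068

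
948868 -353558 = 595310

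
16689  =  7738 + 8951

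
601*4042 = 2429242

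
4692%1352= 636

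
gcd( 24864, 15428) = 28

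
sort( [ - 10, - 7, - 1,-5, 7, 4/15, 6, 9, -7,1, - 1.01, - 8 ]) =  [- 10,-8, - 7,  -  7,  -  5, - 1.01, - 1, 4/15, 1,6,7, 9]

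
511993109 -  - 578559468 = 1090552577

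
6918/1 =6918 =6918.00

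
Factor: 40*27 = 1080 = 2^3*3^3*5^1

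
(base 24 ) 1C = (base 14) 28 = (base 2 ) 100100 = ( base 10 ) 36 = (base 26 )1A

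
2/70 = 1/35 = 0.03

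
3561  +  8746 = 12307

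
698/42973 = 698/42973 = 0.02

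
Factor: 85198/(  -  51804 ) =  - 42599/25902 = - 2^( - 1 ) * 3^( - 2) * 41^1*1039^1*1439^( - 1 )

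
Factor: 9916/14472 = 2^(-1)*3^( - 3)*37^1 = 37/54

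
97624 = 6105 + 91519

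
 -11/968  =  -1 + 87/88 = -0.01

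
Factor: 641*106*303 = 2^1*3^1*53^1*101^1*641^1 = 20587638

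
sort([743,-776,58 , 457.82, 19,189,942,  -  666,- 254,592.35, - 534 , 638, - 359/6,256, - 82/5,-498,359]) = [ - 776,-666,-534, - 498, - 254,-359/6 ,- 82/5, 19 , 58,  189,256,  359,457.82,592.35, 638,743,942] 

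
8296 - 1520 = 6776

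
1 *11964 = 11964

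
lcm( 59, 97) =5723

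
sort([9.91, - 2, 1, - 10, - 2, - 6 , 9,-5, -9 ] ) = [ - 10, - 9  , - 6,  -  5, - 2 , - 2, 1,9, 9.91 ]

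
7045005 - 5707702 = 1337303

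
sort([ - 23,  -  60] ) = [ - 60 , - 23 ]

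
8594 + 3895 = 12489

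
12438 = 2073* 6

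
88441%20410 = 6801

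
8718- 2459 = 6259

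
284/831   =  284/831 = 0.34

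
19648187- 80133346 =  - 60485159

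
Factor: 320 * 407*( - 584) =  - 2^9*5^1*11^1 *37^1*73^1= - 76060160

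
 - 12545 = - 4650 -7895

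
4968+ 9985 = 14953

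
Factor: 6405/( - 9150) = - 7/10= - 2^( - 1 )*5^( - 1)*7^1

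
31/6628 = 31/6628 = 0.00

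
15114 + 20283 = 35397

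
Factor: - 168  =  -2^3 * 3^1*7^1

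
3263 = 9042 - 5779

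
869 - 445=424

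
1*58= 58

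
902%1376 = 902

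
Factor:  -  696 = - 2^3*3^1* 29^1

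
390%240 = 150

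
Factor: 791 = 7^1*113^1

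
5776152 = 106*54492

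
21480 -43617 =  - 22137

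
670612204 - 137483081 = 533129123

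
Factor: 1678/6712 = 1/4 = 2^ ( - 2)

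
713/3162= 23/102  =  0.23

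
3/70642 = 3/70642 = 0.00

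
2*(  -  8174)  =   - 16348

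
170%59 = 52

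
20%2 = 0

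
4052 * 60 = 243120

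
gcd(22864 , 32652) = 4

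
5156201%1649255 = 208436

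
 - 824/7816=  - 103/977= - 0.11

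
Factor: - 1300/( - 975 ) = 2^2*3^( - 1 ) = 4/3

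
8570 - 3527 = 5043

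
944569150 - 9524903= 935044247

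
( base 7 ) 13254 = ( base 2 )110111101111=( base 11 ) 2753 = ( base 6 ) 24303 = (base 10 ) 3567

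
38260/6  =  6376 +2/3 = 6376.67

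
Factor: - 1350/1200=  - 9/8 = -2^( - 3)*3^2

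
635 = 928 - 293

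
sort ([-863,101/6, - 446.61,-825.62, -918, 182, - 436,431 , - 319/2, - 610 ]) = [ - 918, -863, - 825.62,-610, - 446.61, - 436, - 319/2,101/6,182,  431]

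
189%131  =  58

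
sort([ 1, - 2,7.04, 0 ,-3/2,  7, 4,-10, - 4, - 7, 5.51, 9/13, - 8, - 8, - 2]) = [ - 10, - 8, - 8, - 7, - 4, - 2,-2, - 3/2, 0,  9/13, 1,4, 5.51,7, 7.04 ]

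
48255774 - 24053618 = 24202156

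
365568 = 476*768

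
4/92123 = 4/92123 = 0.00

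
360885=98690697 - 98329812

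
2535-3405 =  - 870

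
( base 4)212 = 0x26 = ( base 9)42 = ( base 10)38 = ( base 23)1F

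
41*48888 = 2004408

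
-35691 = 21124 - 56815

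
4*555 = 2220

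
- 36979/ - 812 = 36979/812 = 45.54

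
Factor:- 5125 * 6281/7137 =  - 3^(-2 ) *5^3*11^1*13^ (-1 )*41^1*61^(-1 )*571^1 = - 32190125/7137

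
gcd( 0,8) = 8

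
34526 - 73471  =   - 38945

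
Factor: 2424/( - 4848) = -1/2 = - 2^(-1)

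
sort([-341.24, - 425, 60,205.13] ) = [ - 425, - 341.24,60, 205.13 ] 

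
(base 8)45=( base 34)13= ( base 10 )37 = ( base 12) 31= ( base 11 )34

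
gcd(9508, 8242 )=2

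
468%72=36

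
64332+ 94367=158699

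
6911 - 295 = 6616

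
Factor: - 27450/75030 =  - 15/41 = -  3^1*5^1 * 41^(-1 )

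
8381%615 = 386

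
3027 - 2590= 437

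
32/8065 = 32/8065 = 0.00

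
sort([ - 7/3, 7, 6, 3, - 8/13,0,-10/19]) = [ - 7/3,-8/13, -10/19, 0, 3,6 , 7] 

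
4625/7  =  4625/7= 660.71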